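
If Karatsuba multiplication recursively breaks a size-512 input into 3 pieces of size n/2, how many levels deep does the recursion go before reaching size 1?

For divide and conquer with division factor 2:

Problem sizes at each level:
Level 0: 512
Level 1: 256
Level 2: 128
Level 3: 64
Level 4: 32
Level 5: 16
Level 6: 8
Level 7: 4
Level 8: 2
Level 9: 1

The root is level 0 and the size-1 base case is level 9 (the tree spans levels 0 through 9, i.e. 10 levels counting the root), so the depth is the number of divisions: log_2(512) = 9

The recursion tree depth is log_2(512) = 9. At each level, the problem size is divided by 2, so it takes 9 divisions to reduce to a base case of size 1. The algorithm makes 3 recursive calls at each level.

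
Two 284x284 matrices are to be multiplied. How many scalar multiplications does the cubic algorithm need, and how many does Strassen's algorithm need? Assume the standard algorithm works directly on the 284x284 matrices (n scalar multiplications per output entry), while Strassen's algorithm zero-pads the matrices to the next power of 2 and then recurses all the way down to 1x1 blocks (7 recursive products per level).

Matrix multiplication for 284x284 matrices:

Strassen's algorithm requires power-of-2 dimensions. Pad 284x284 to 512x512 (next power of 2).

Standard algorithm: 284^3 = 22906304 multiplications
Strassen's algorithm: 7^(log2(512)) = 7^9 = 40353607 multiplications
Difference: 22906304 - 40353607 = -17447303 (Strassen uses MORE here due to padding overhead — for small or just-over-power-of-2 n, padding can outweigh the per-level savings)

Standard: 22906304 multiplications (284^3). Strassen: 40353607 multiplications (7^9, after padding to 512x512). Strassen reduces 8 recursive multiplications to 7 at each level.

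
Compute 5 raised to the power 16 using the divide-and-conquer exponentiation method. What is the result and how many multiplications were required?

Computing 5^16 by squaring (build up from 5^1; each line after the first costs one multiplication):

5^1 = 5
5^2 = (5^1)^2 = 5^2 = 25
5^4 = (5^2)^2 = 25^2 = 625
5^8 = (5^4)^2 = 625^2 = 390625
5^16 = (5^8)^2 = 390625^2 = 152587890625

Result: 152587890625
Multiplications needed: 4 (4 lines after 5^1)

5^16 = 152587890625. Using exponentiation by squaring, this requires 4 multiplications. The key idea: if the exponent is even, square the half-power; if odd, multiply by the base once.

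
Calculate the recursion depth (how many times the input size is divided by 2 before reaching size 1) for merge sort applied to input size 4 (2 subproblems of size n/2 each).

For divide and conquer with division factor 2:

Problem sizes at each level:
Level 0: 4
Level 1: 2
Level 2: 1

The root is level 0 and the size-1 base case is level 2 (the tree spans levels 0 through 2, i.e. 3 levels counting the root), so the depth is the number of divisions: log_2(4) = 2

The recursion tree depth is log_2(4) = 2. At each level, the problem size is divided by 2, so it takes 2 divisions to reduce to a base case of size 1. The algorithm makes 2 recursive calls at each level.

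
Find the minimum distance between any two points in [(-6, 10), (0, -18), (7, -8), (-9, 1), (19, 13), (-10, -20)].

Computing all pairwise distances among 6 points:

d((-6, 10), (0, -18)) = 28.6356
d((-6, 10), (7, -8)) = 22.2036
d((-6, 10), (-9, 1)) = 9.4868 <-- minimum
d((-6, 10), (19, 13)) = 25.1794
d((-6, 10), (-10, -20)) = 30.2655
d((0, -18), (7, -8)) = 12.2066
d((0, -18), (-9, 1)) = 21.0238
d((0, -18), (19, 13)) = 36.3593
d((0, -18), (-10, -20)) = 10.198
d((7, -8), (-9, 1)) = 18.3576
d((7, -8), (19, 13)) = 24.1868
d((7, -8), (-10, -20)) = 20.8087
d((-9, 1), (19, 13)) = 30.4631
d((-9, 1), (-10, -20)) = 21.0238
d((19, 13), (-10, -20)) = 43.9318

Closest pair: (-6, 10) and (-9, 1) with distance 9.4868

The closest pair is (-6, 10) and (-9, 1) with Euclidean distance 9.4868. For 6 points, brute-force pairwise comparison is shown above. For large n, the divide-and-conquer algorithm (sort by x, recurse on halves, check the dividing strip) achieves O(n log n).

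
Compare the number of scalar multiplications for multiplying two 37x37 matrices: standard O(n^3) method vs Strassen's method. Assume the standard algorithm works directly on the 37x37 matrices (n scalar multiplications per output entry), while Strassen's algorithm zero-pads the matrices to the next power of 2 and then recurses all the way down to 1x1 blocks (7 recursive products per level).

Matrix multiplication for 37x37 matrices:

Strassen's algorithm requires power-of-2 dimensions. Pad 37x37 to 64x64 (next power of 2).

Standard algorithm: 37^3 = 50653 multiplications
Strassen's algorithm: 7^(log2(64)) = 7^6 = 117649 multiplications
Difference: 50653 - 117649 = -66996 (Strassen uses MORE here due to padding overhead — for small or just-over-power-of-2 n, padding can outweigh the per-level savings)

Standard: 50653 multiplications (37^3). Strassen: 117649 multiplications (7^6, after padding to 64x64). Strassen reduces 8 recursive multiplications to 7 at each level.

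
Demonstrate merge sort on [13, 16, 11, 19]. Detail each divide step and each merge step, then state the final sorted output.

Merge sort trace:

Split: [13, 16, 11, 19] -> [13, 16] and [11, 19]
  Split: [13, 16] -> [13] and [16]
  Merge: [13] + [16] -> [13, 16]
  Split: [11, 19] -> [11] and [19]
  Merge: [11] + [19] -> [11, 19]
Merge: [13, 16] + [11, 19] -> [11, 13, 16, 19]

Final sorted array: [11, 13, 16, 19]

The merge sort proceeds by recursively splitting the array and merging sorted halves.
After all merges, the sorted array is [11, 13, 16, 19].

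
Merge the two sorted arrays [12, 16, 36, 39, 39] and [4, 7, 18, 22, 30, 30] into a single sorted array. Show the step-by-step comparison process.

Merging process:

Compare 12 vs 4: take 4 from right. Merged: [4]
Compare 12 vs 7: take 7 from right. Merged: [4, 7]
Compare 12 vs 18: take 12 from left. Merged: [4, 7, 12]
Compare 16 vs 18: take 16 from left. Merged: [4, 7, 12, 16]
Compare 36 vs 18: take 18 from right. Merged: [4, 7, 12, 16, 18]
Compare 36 vs 22: take 22 from right. Merged: [4, 7, 12, 16, 18, 22]
Compare 36 vs 30: take 30 from right. Merged: [4, 7, 12, 16, 18, 22, 30]
Compare 36 vs 30: take 30 from right. Merged: [4, 7, 12, 16, 18, 22, 30, 30]
Append remaining from left: [36, 39, 39]. Merged: [4, 7, 12, 16, 18, 22, 30, 30, 36, 39, 39]

Final merged array: [4, 7, 12, 16, 18, 22, 30, 30, 36, 39, 39]
Total comparisons: 8

The merged array is [4, 7, 12, 16, 18, 22, 30, 30, 36, 39, 39], requiring 8 comparisons. The merge step runs in O(n) time where n is the total number of elements.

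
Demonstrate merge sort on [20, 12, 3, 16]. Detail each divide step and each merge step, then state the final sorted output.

Merge sort trace:

Split: [20, 12, 3, 16] -> [20, 12] and [3, 16]
  Split: [20, 12] -> [20] and [12]
  Merge: [20] + [12] -> [12, 20]
  Split: [3, 16] -> [3] and [16]
  Merge: [3] + [16] -> [3, 16]
Merge: [12, 20] + [3, 16] -> [3, 12, 16, 20]

Final sorted array: [3, 12, 16, 20]

The merge sort proceeds by recursively splitting the array and merging sorted halves.
After all merges, the sorted array is [3, 12, 16, 20].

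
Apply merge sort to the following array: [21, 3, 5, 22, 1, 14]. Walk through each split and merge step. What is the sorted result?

Merge sort trace:

Split: [21, 3, 5, 22, 1, 14] -> [21, 3, 5] and [22, 1, 14]
  Split: [21, 3, 5] -> [21] and [3, 5]
    Split: [3, 5] -> [3] and [5]
    Merge: [3] + [5] -> [3, 5]
  Merge: [21] + [3, 5] -> [3, 5, 21]
  Split: [22, 1, 14] -> [22] and [1, 14]
    Split: [1, 14] -> [1] and [14]
    Merge: [1] + [14] -> [1, 14]
  Merge: [22] + [1, 14] -> [1, 14, 22]
Merge: [3, 5, 21] + [1, 14, 22] -> [1, 3, 5, 14, 21, 22]

Final sorted array: [1, 3, 5, 14, 21, 22]

The merge sort proceeds by recursively splitting the array and merging sorted halves.
After all merges, the sorted array is [1, 3, 5, 14, 21, 22].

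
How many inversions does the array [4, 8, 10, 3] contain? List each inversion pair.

Finding inversions in [4, 8, 10, 3]:

(0, 3): arr[0]=4 > arr[3]=3
(1, 3): arr[1]=8 > arr[3]=3
(2, 3): arr[2]=10 > arr[3]=3

Total inversions: 3

The array has 3 inversion(s): (0,3), (1,3), (2,3). Each pair (i,j) satisfies i < j and arr[i] > arr[j].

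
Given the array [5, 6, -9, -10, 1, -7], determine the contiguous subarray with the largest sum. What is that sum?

Using Kadane's algorithm on [5, 6, -9, -10, 1, -7]:

Scanning through the array:
Position 1 (value 6): max_ending_here = 11, max_so_far = 11
Position 2 (value -9): max_ending_here = 2, max_so_far = 11
Position 3 (value -10): max_ending_here = -8, max_so_far = 11
Position 4 (value 1): max_ending_here = 1, max_so_far = 11
Position 5 (value -7): max_ending_here = -6, max_so_far = 11

Maximum subarray: [5, 6]
Maximum sum: 11

The maximum subarray is [5, 6] with sum 11. This subarray runs from index 0 to index 1.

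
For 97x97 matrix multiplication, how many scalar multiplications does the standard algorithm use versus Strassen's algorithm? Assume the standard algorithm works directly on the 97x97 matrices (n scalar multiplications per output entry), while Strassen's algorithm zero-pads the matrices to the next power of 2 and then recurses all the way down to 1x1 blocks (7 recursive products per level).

Matrix multiplication for 97x97 matrices:

Strassen's algorithm requires power-of-2 dimensions. Pad 97x97 to 128x128 (next power of 2).

Standard algorithm: 97^3 = 912673 multiplications
Strassen's algorithm: 7^(log2(128)) = 7^7 = 823543 multiplications
Savings: 912673 - 823543 = 89130 multiplications

Standard: 912673 multiplications (97^3). Strassen: 823543 multiplications (7^7, after padding to 128x128). Strassen reduces 8 recursive multiplications to 7 at each level.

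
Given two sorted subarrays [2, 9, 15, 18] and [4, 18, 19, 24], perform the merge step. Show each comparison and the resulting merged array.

Merging process:

Compare 2 vs 4: take 2 from left. Merged: [2]
Compare 9 vs 4: take 4 from right. Merged: [2, 4]
Compare 9 vs 18: take 9 from left. Merged: [2, 4, 9]
Compare 15 vs 18: take 15 from left. Merged: [2, 4, 9, 15]
Compare 18 vs 18: take 18 from left. Merged: [2, 4, 9, 15, 18]
Append remaining from right: [18, 19, 24]. Merged: [2, 4, 9, 15, 18, 18, 19, 24]

Final merged array: [2, 4, 9, 15, 18, 18, 19, 24]
Total comparisons: 5

The merged array is [2, 4, 9, 15, 18, 18, 19, 24], requiring 5 comparisons. The merge step runs in O(n) time where n is the total number of elements.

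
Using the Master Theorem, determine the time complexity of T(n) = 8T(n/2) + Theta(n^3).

Master Theorem for T(n) = 8T(n/2) + O(n^3):

a = 8, b = 2, c = 3
log_b(a) = log_2(8) = 3.0000

Case 2: c = 3 = log_2(8) = 3.0000
T(n) = O(n^3 log n) = O(n^3 log n)

For T(n) = 8T(n/2) + O(n^3): log_2(8) = 3.0000. This is Case 2 of the Master Theorem (c = log_b(a), equal work at all levels), giving O(n^3 log n).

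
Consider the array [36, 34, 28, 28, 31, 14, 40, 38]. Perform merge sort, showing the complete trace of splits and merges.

Merge sort trace:

Split: [36, 34, 28, 28, 31, 14, 40, 38] -> [36, 34, 28, 28] and [31, 14, 40, 38]
  Split: [36, 34, 28, 28] -> [36, 34] and [28, 28]
    Split: [36, 34] -> [36] and [34]
    Merge: [36] + [34] -> [34, 36]
    Split: [28, 28] -> [28] and [28]
    Merge: [28] + [28] -> [28, 28]
  Merge: [34, 36] + [28, 28] -> [28, 28, 34, 36]
  Split: [31, 14, 40, 38] -> [31, 14] and [40, 38]
    Split: [31, 14] -> [31] and [14]
    Merge: [31] + [14] -> [14, 31]
    Split: [40, 38] -> [40] and [38]
    Merge: [40] + [38] -> [38, 40]
  Merge: [14, 31] + [38, 40] -> [14, 31, 38, 40]
Merge: [28, 28, 34, 36] + [14, 31, 38, 40] -> [14, 28, 28, 31, 34, 36, 38, 40]

Final sorted array: [14, 28, 28, 31, 34, 36, 38, 40]

The merge sort proceeds by recursively splitting the array and merging sorted halves.
After all merges, the sorted array is [14, 28, 28, 31, 34, 36, 38, 40].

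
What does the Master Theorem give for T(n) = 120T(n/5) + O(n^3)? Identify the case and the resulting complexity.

Master Theorem for T(n) = 120T(n/5) + O(n^3):

a = 120, b = 5, c = 3
log_b(a) = log_5(120) = 2.9746

Case 3: c = 3 > log_5(120) = 2.9746
T(n) = O(n^3) = O(n^3)

For T(n) = 120T(n/5) + O(n^3): log_5(120) = 2.9746. This is Case 3 of the Master Theorem (c > log_b(a), work dominated by root), giving O(n^3).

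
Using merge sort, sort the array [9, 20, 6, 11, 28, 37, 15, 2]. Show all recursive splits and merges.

Merge sort trace:

Split: [9, 20, 6, 11, 28, 37, 15, 2] -> [9, 20, 6, 11] and [28, 37, 15, 2]
  Split: [9, 20, 6, 11] -> [9, 20] and [6, 11]
    Split: [9, 20] -> [9] and [20]
    Merge: [9] + [20] -> [9, 20]
    Split: [6, 11] -> [6] and [11]
    Merge: [6] + [11] -> [6, 11]
  Merge: [9, 20] + [6, 11] -> [6, 9, 11, 20]
  Split: [28, 37, 15, 2] -> [28, 37] and [15, 2]
    Split: [28, 37] -> [28] and [37]
    Merge: [28] + [37] -> [28, 37]
    Split: [15, 2] -> [15] and [2]
    Merge: [15] + [2] -> [2, 15]
  Merge: [28, 37] + [2, 15] -> [2, 15, 28, 37]
Merge: [6, 9, 11, 20] + [2, 15, 28, 37] -> [2, 6, 9, 11, 15, 20, 28, 37]

Final sorted array: [2, 6, 9, 11, 15, 20, 28, 37]

The merge sort proceeds by recursively splitting the array and merging sorted halves.
After all merges, the sorted array is [2, 6, 9, 11, 15, 20, 28, 37].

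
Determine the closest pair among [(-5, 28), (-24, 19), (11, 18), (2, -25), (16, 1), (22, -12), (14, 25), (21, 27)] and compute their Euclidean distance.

Computing all pairwise distances among 8 points:

d((-5, 28), (-24, 19)) = 21.0238
d((-5, 28), (11, 18)) = 18.868
d((-5, 28), (2, -25)) = 53.4603
d((-5, 28), (16, 1)) = 34.2053
d((-5, 28), (22, -12)) = 48.2597
d((-5, 28), (14, 25)) = 19.2354
d((-5, 28), (21, 27)) = 26.0192
d((-24, 19), (11, 18)) = 35.0143
d((-24, 19), (2, -25)) = 51.1077
d((-24, 19), (16, 1)) = 43.8634
d((-24, 19), (22, -12)) = 55.4707
d((-24, 19), (14, 25)) = 38.4708
d((-24, 19), (21, 27)) = 45.7056
d((11, 18), (2, -25)) = 43.9318
d((11, 18), (16, 1)) = 17.72
d((11, 18), (22, -12)) = 31.9531
d((11, 18), (14, 25)) = 7.6158
d((11, 18), (21, 27)) = 13.4536
d((2, -25), (16, 1)) = 29.5296
d((2, -25), (22, -12)) = 23.8537
d((2, -25), (14, 25)) = 51.4198
d((2, -25), (21, 27)) = 55.3624
d((16, 1), (22, -12)) = 14.3178
d((16, 1), (14, 25)) = 24.0832
d((16, 1), (21, 27)) = 26.4764
d((22, -12), (14, 25)) = 37.855
d((22, -12), (21, 27)) = 39.0128
d((14, 25), (21, 27)) = 7.2801 <-- minimum

Closest pair: (14, 25) and (21, 27) with distance 7.2801

The closest pair is (14, 25) and (21, 27) with Euclidean distance 7.2801. For 8 points, brute-force pairwise comparison is shown above. For large n, the divide-and-conquer algorithm (sort by x, recurse on halves, check the dividing strip) achieves O(n log n).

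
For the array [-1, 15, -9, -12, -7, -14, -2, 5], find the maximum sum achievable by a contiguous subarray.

Using Kadane's algorithm on [-1, 15, -9, -12, -7, -14, -2, 5]:

Scanning through the array:
Position 1 (value 15): max_ending_here = 15, max_so_far = 15
Position 2 (value -9): max_ending_here = 6, max_so_far = 15
Position 3 (value -12): max_ending_here = -6, max_so_far = 15
Position 4 (value -7): max_ending_here = -7, max_so_far = 15
Position 5 (value -14): max_ending_here = -14, max_so_far = 15
Position 6 (value -2): max_ending_here = -2, max_so_far = 15
Position 7 (value 5): max_ending_here = 5, max_so_far = 15

Maximum subarray: [15]
Maximum sum: 15

The maximum subarray is [15] with sum 15. This subarray runs from index 1 to index 1.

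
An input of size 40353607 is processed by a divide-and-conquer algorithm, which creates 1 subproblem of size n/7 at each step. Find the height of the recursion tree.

For divide and conquer with division factor 7:

Problem sizes at each level:
Level 0: 40353607
Level 1: 5764801
Level 2: 823543
Level 3: 117649
Level 4: 16807
Level 5: 2401
Level 6: 343
Level 7: 49
Level 8: 7
Level 9: 1

The root is level 0 and the size-1 base case is level 9 (the tree spans levels 0 through 9, i.e. 10 levels counting the root), so the depth is the number of divisions: log_7(40353607) = 9

The recursion tree depth is log_7(40353607) = 9. At each level, the problem size is divided by 7, so it takes 9 divisions to reduce to a base case of size 1. The algorithm makes 1 recursive call at each level.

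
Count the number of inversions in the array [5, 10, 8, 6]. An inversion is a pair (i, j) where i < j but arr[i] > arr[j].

Finding inversions in [5, 10, 8, 6]:

(1, 2): arr[1]=10 > arr[2]=8
(1, 3): arr[1]=10 > arr[3]=6
(2, 3): arr[2]=8 > arr[3]=6

Total inversions: 3

The array has 3 inversion(s): (1,2), (1,3), (2,3). Each pair (i,j) satisfies i < j and arr[i] > arr[j].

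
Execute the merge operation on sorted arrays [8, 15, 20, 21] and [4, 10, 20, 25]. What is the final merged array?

Merging process:

Compare 8 vs 4: take 4 from right. Merged: [4]
Compare 8 vs 10: take 8 from left. Merged: [4, 8]
Compare 15 vs 10: take 10 from right. Merged: [4, 8, 10]
Compare 15 vs 20: take 15 from left. Merged: [4, 8, 10, 15]
Compare 20 vs 20: take 20 from left. Merged: [4, 8, 10, 15, 20]
Compare 21 vs 20: take 20 from right. Merged: [4, 8, 10, 15, 20, 20]
Compare 21 vs 25: take 21 from left. Merged: [4, 8, 10, 15, 20, 20, 21]
Append remaining from right: [25]. Merged: [4, 8, 10, 15, 20, 20, 21, 25]

Final merged array: [4, 8, 10, 15, 20, 20, 21, 25]
Total comparisons: 7

The merged array is [4, 8, 10, 15, 20, 20, 21, 25], requiring 7 comparisons. The merge step runs in O(n) time where n is the total number of elements.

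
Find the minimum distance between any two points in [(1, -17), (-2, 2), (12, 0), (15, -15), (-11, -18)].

Computing all pairwise distances among 5 points:

d((1, -17), (-2, 2)) = 19.2354
d((1, -17), (12, 0)) = 20.2485
d((1, -17), (15, -15)) = 14.1421
d((1, -17), (-11, -18)) = 12.0416 <-- minimum
d((-2, 2), (12, 0)) = 14.1421
d((-2, 2), (15, -15)) = 24.0416
d((-2, 2), (-11, -18)) = 21.9317
d((12, 0), (15, -15)) = 15.2971
d((12, 0), (-11, -18)) = 29.2062
d((15, -15), (-11, -18)) = 26.1725

Closest pair: (1, -17) and (-11, -18) with distance 12.0416

The closest pair is (1, -17) and (-11, -18) with Euclidean distance 12.0416. For 5 points, brute-force pairwise comparison is shown above. For large n, the divide-and-conquer algorithm (sort by x, recurse on halves, check the dividing strip) achieves O(n log n).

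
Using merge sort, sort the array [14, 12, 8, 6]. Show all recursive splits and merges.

Merge sort trace:

Split: [14, 12, 8, 6] -> [14, 12] and [8, 6]
  Split: [14, 12] -> [14] and [12]
  Merge: [14] + [12] -> [12, 14]
  Split: [8, 6] -> [8] and [6]
  Merge: [8] + [6] -> [6, 8]
Merge: [12, 14] + [6, 8] -> [6, 8, 12, 14]

Final sorted array: [6, 8, 12, 14]

The merge sort proceeds by recursively splitting the array and merging sorted halves.
After all merges, the sorted array is [6, 8, 12, 14].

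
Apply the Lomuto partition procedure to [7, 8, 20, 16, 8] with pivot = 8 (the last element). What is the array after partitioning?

Lomuto partition with pivot = 8:

Initial array: [7, 8, 20, 16, 8]

arr[0]=7 <= 8: swap with position 0, array becomes [7, 8, 20, 16, 8]
arr[1]=8 <= 8: swap with position 1, array becomes [7, 8, 20, 16, 8]
arr[2]=20 > 8: no swap
arr[3]=16 > 8: no swap

Place pivot at position 2: [7, 8, 8, 16, 20]
Pivot position: 2

After partitioning with pivot 8, the array becomes [7, 8, 8, 16, 20]. The pivot is placed at index 2. All elements to the left of the pivot are <= 8, and all elements to the right are > 8.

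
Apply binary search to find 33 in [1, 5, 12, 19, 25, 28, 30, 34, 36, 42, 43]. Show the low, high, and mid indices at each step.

Binary search for 33 in [1, 5, 12, 19, 25, 28, 30, 34, 36, 42, 43]:

lo=0, hi=10, mid=5, arr[mid]=28 -> 28 < 33, search right half
lo=6, hi=10, mid=8, arr[mid]=36 -> 36 > 33, search left half
lo=6, hi=7, mid=6, arr[mid]=30 -> 30 < 33, search right half
lo=7, hi=7, mid=7, arr[mid]=34 -> 34 > 33, search left half
lo=7 > hi=6, target 33 not found

Binary search determines that 33 is not in the array after 4 comparisons. The search space was exhausted without finding the target.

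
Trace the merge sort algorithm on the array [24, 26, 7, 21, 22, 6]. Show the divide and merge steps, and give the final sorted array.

Merge sort trace:

Split: [24, 26, 7, 21, 22, 6] -> [24, 26, 7] and [21, 22, 6]
  Split: [24, 26, 7] -> [24] and [26, 7]
    Split: [26, 7] -> [26] and [7]
    Merge: [26] + [7] -> [7, 26]
  Merge: [24] + [7, 26] -> [7, 24, 26]
  Split: [21, 22, 6] -> [21] and [22, 6]
    Split: [22, 6] -> [22] and [6]
    Merge: [22] + [6] -> [6, 22]
  Merge: [21] + [6, 22] -> [6, 21, 22]
Merge: [7, 24, 26] + [6, 21, 22] -> [6, 7, 21, 22, 24, 26]

Final sorted array: [6, 7, 21, 22, 24, 26]

The merge sort proceeds by recursively splitting the array and merging sorted halves.
After all merges, the sorted array is [6, 7, 21, 22, 24, 26].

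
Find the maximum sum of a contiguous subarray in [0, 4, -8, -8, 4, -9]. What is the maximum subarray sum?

Using Kadane's algorithm on [0, 4, -8, -8, 4, -9]:

Scanning through the array:
Position 1 (value 4): max_ending_here = 4, max_so_far = 4
Position 2 (value -8): max_ending_here = -4, max_so_far = 4
Position 3 (value -8): max_ending_here = -8, max_so_far = 4
Position 4 (value 4): max_ending_here = 4, max_so_far = 4
Position 5 (value -9): max_ending_here = -5, max_so_far = 4

Maximum subarray: [0, 4]
Maximum sum: 4

The maximum subarray is [0, 4] with sum 4. This subarray runs from index 0 to index 1.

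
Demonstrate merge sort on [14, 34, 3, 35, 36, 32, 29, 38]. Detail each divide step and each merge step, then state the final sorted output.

Merge sort trace:

Split: [14, 34, 3, 35, 36, 32, 29, 38] -> [14, 34, 3, 35] and [36, 32, 29, 38]
  Split: [14, 34, 3, 35] -> [14, 34] and [3, 35]
    Split: [14, 34] -> [14] and [34]
    Merge: [14] + [34] -> [14, 34]
    Split: [3, 35] -> [3] and [35]
    Merge: [3] + [35] -> [3, 35]
  Merge: [14, 34] + [3, 35] -> [3, 14, 34, 35]
  Split: [36, 32, 29, 38] -> [36, 32] and [29, 38]
    Split: [36, 32] -> [36] and [32]
    Merge: [36] + [32] -> [32, 36]
    Split: [29, 38] -> [29] and [38]
    Merge: [29] + [38] -> [29, 38]
  Merge: [32, 36] + [29, 38] -> [29, 32, 36, 38]
Merge: [3, 14, 34, 35] + [29, 32, 36, 38] -> [3, 14, 29, 32, 34, 35, 36, 38]

Final sorted array: [3, 14, 29, 32, 34, 35, 36, 38]

The merge sort proceeds by recursively splitting the array and merging sorted halves.
After all merges, the sorted array is [3, 14, 29, 32, 34, 35, 36, 38].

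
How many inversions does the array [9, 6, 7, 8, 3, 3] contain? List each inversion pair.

Finding inversions in [9, 6, 7, 8, 3, 3]:

(0, 1): arr[0]=9 > arr[1]=6
(0, 2): arr[0]=9 > arr[2]=7
(0, 3): arr[0]=9 > arr[3]=8
(0, 4): arr[0]=9 > arr[4]=3
(0, 5): arr[0]=9 > arr[5]=3
(1, 4): arr[1]=6 > arr[4]=3
(1, 5): arr[1]=6 > arr[5]=3
(2, 4): arr[2]=7 > arr[4]=3
(2, 5): arr[2]=7 > arr[5]=3
(3, 4): arr[3]=8 > arr[4]=3
(3, 5): arr[3]=8 > arr[5]=3

Total inversions: 11

The array has 11 inversion(s): (0,1), (0,2), (0,3), (0,4), (0,5), (1,4), (1,5), (2,4), (2,5), (3,4), (3,5). Each pair (i,j) satisfies i < j and arr[i] > arr[j].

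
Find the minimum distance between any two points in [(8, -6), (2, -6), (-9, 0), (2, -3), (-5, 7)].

Computing all pairwise distances among 5 points:

d((8, -6), (2, -6)) = 6.0
d((8, -6), (-9, 0)) = 18.0278
d((8, -6), (2, -3)) = 6.7082
d((8, -6), (-5, 7)) = 18.3848
d((2, -6), (-9, 0)) = 12.53
d((2, -6), (2, -3)) = 3.0 <-- minimum
d((2, -6), (-5, 7)) = 14.7648
d((-9, 0), (2, -3)) = 11.4018
d((-9, 0), (-5, 7)) = 8.0623
d((2, -3), (-5, 7)) = 12.2066

Closest pair: (2, -6) and (2, -3) with distance 3.0

The closest pair is (2, -6) and (2, -3) with Euclidean distance 3.0. For 5 points, brute-force pairwise comparison is shown above. For large n, the divide-and-conquer algorithm (sort by x, recurse on halves, check the dividing strip) achieves O(n log n).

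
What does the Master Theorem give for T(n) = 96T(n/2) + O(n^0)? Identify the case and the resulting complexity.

Master Theorem for T(n) = 96T(n/2) + O(n^0):

a = 96, b = 2, c = 0
log_b(a) = log_2(96) = 6.5850

Case 1: c = 0 < log_2(96) = 6.5850
T(n) = O(n^(log_2 96))

For T(n) = 96T(n/2) + O(n^0): log_2(96) = 6.5850. This is Case 1 of the Master Theorem (c < log_b(a), work dominated by leaves), giving O(n^(log_2 96)).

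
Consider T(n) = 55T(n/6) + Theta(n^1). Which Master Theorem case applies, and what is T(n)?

Master Theorem for T(n) = 55T(n/6) + O(n^1):

a = 55, b = 6, c = 1
log_b(a) = log_6(55) = 2.2365

Case 1: c = 1 < log_6(55) = 2.2365
T(n) = O(n^(log_6 55))

For T(n) = 55T(n/6) + O(n^1): log_6(55) = 2.2365. This is Case 1 of the Master Theorem (c < log_b(a), work dominated by leaves), giving O(n^(log_6 55)).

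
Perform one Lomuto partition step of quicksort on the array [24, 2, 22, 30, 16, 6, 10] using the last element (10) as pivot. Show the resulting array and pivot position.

Lomuto partition with pivot = 10:

Initial array: [24, 2, 22, 30, 16, 6, 10]

arr[0]=24 > 10: no swap
arr[1]=2 <= 10: swap with position 0, array becomes [2, 24, 22, 30, 16, 6, 10]
arr[2]=22 > 10: no swap
arr[3]=30 > 10: no swap
arr[4]=16 > 10: no swap
arr[5]=6 <= 10: swap with position 1, array becomes [2, 6, 22, 30, 16, 24, 10]

Place pivot at position 2: [2, 6, 10, 30, 16, 24, 22]
Pivot position: 2

After partitioning with pivot 10, the array becomes [2, 6, 10, 30, 16, 24, 22]. The pivot is placed at index 2. All elements to the left of the pivot are <= 10, and all elements to the right are > 10.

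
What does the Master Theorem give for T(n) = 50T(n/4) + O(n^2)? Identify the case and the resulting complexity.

Master Theorem for T(n) = 50T(n/4) + O(n^2):

a = 50, b = 4, c = 2
log_b(a) = log_4(50) = 2.8219

Case 1: c = 2 < log_4(50) = 2.8219
T(n) = O(n^(log_4 50))

For T(n) = 50T(n/4) + O(n^2): log_4(50) = 2.8219. This is Case 1 of the Master Theorem (c < log_b(a), work dominated by leaves), giving O(n^(log_4 50)).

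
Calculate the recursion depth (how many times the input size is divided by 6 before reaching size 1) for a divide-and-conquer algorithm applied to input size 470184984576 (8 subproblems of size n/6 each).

For divide and conquer with division factor 6:

Problem sizes at each level:
Level 0: 470184984576
Level 1: 78364164096
Level 2: 13060694016
Level 3: 2176782336
Level 4: 362797056
Level 5: 60466176
Level 6: 10077696
Level 7: 1679616
Level 8: 279936
Level 9: 46656
Level 10: 7776
Level 11: 1296
Level 12: 216
Level 13: 36
Level 14: 6
Level 15: 1

The root is level 0 and the size-1 base case is level 15 (the tree spans levels 0 through 15, i.e. 16 levels counting the root), so the depth is the number of divisions: log_6(470184984576) = 15

The recursion tree depth is log_6(470184984576) = 15. At each level, the problem size is divided by 6, so it takes 15 divisions to reduce to a base case of size 1. The algorithm makes 8 recursive calls at each level.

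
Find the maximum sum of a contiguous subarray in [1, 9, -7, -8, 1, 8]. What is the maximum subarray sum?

Using Kadane's algorithm on [1, 9, -7, -8, 1, 8]:

Scanning through the array:
Position 1 (value 9): max_ending_here = 10, max_so_far = 10
Position 2 (value -7): max_ending_here = 3, max_so_far = 10
Position 3 (value -8): max_ending_here = -5, max_so_far = 10
Position 4 (value 1): max_ending_here = 1, max_so_far = 10
Position 5 (value 8): max_ending_here = 9, max_so_far = 10

Maximum subarray: [1, 9]
Maximum sum: 10

The maximum subarray is [1, 9] with sum 10. This subarray runs from index 0 to index 1.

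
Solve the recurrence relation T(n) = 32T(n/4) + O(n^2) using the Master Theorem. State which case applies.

Master Theorem for T(n) = 32T(n/4) + O(n^2):

a = 32, b = 4, c = 2
log_b(a) = log_4(32) = 2.5000

Case 1: c = 2 < log_4(32) = 2.5000
T(n) = O(n^(log_4 32))

For T(n) = 32T(n/4) + O(n^2): log_4(32) = 2.5000. This is Case 1 of the Master Theorem (c < log_b(a), work dominated by leaves), giving O(n^(log_4 32)).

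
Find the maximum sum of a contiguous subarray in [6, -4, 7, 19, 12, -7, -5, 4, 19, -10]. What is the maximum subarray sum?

Using Kadane's algorithm on [6, -4, 7, 19, 12, -7, -5, 4, 19, -10]:

Scanning through the array:
Position 1 (value -4): max_ending_here = 2, max_so_far = 6
Position 2 (value 7): max_ending_here = 9, max_so_far = 9
Position 3 (value 19): max_ending_here = 28, max_so_far = 28
Position 4 (value 12): max_ending_here = 40, max_so_far = 40
Position 5 (value -7): max_ending_here = 33, max_so_far = 40
Position 6 (value -5): max_ending_here = 28, max_so_far = 40
Position 7 (value 4): max_ending_here = 32, max_so_far = 40
Position 8 (value 19): max_ending_here = 51, max_so_far = 51
Position 9 (value -10): max_ending_here = 41, max_so_far = 51

Maximum subarray: [6, -4, 7, 19, 12, -7, -5, 4, 19]
Maximum sum: 51

The maximum subarray is [6, -4, 7, 19, 12, -7, -5, 4, 19] with sum 51. This subarray runs from index 0 to index 8.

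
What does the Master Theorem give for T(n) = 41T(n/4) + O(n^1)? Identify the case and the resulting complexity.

Master Theorem for T(n) = 41T(n/4) + O(n^1):

a = 41, b = 4, c = 1
log_b(a) = log_4(41) = 2.6788

Case 1: c = 1 < log_4(41) = 2.6788
T(n) = O(n^(log_4 41))

For T(n) = 41T(n/4) + O(n^1): log_4(41) = 2.6788. This is Case 1 of the Master Theorem (c < log_b(a), work dominated by leaves), giving O(n^(log_4 41)).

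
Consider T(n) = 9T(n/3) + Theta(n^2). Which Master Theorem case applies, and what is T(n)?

Master Theorem for T(n) = 9T(n/3) + O(n^2):

a = 9, b = 3, c = 2
log_b(a) = log_3(9) = 2.0000

Case 2: c = 2 = log_3(9) = 2.0000
T(n) = O(n^2 log n) = O(n^2 log n)

For T(n) = 9T(n/3) + O(n^2): log_3(9) = 2.0000. This is Case 2 of the Master Theorem (c = log_b(a), equal work at all levels), giving O(n^2 log n).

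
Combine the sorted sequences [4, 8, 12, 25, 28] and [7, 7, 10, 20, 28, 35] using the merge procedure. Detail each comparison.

Merging process:

Compare 4 vs 7: take 4 from left. Merged: [4]
Compare 8 vs 7: take 7 from right. Merged: [4, 7]
Compare 8 vs 7: take 7 from right. Merged: [4, 7, 7]
Compare 8 vs 10: take 8 from left. Merged: [4, 7, 7, 8]
Compare 12 vs 10: take 10 from right. Merged: [4, 7, 7, 8, 10]
Compare 12 vs 20: take 12 from left. Merged: [4, 7, 7, 8, 10, 12]
Compare 25 vs 20: take 20 from right. Merged: [4, 7, 7, 8, 10, 12, 20]
Compare 25 vs 28: take 25 from left. Merged: [4, 7, 7, 8, 10, 12, 20, 25]
Compare 28 vs 28: take 28 from left. Merged: [4, 7, 7, 8, 10, 12, 20, 25, 28]
Append remaining from right: [28, 35]. Merged: [4, 7, 7, 8, 10, 12, 20, 25, 28, 28, 35]

Final merged array: [4, 7, 7, 8, 10, 12, 20, 25, 28, 28, 35]
Total comparisons: 9

The merged array is [4, 7, 7, 8, 10, 12, 20, 25, 28, 28, 35], requiring 9 comparisons. The merge step runs in O(n) time where n is the total number of elements.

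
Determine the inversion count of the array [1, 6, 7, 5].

Finding inversions in [1, 6, 7, 5]:

(1, 3): arr[1]=6 > arr[3]=5
(2, 3): arr[2]=7 > arr[3]=5

Total inversions: 2

The array has 2 inversion(s): (1,3), (2,3). Each pair (i,j) satisfies i < j and arr[i] > arr[j].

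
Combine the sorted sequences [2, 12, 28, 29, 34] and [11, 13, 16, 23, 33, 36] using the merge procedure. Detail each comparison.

Merging process:

Compare 2 vs 11: take 2 from left. Merged: [2]
Compare 12 vs 11: take 11 from right. Merged: [2, 11]
Compare 12 vs 13: take 12 from left. Merged: [2, 11, 12]
Compare 28 vs 13: take 13 from right. Merged: [2, 11, 12, 13]
Compare 28 vs 16: take 16 from right. Merged: [2, 11, 12, 13, 16]
Compare 28 vs 23: take 23 from right. Merged: [2, 11, 12, 13, 16, 23]
Compare 28 vs 33: take 28 from left. Merged: [2, 11, 12, 13, 16, 23, 28]
Compare 29 vs 33: take 29 from left. Merged: [2, 11, 12, 13, 16, 23, 28, 29]
Compare 34 vs 33: take 33 from right. Merged: [2, 11, 12, 13, 16, 23, 28, 29, 33]
Compare 34 vs 36: take 34 from left. Merged: [2, 11, 12, 13, 16, 23, 28, 29, 33, 34]
Append remaining from right: [36]. Merged: [2, 11, 12, 13, 16, 23, 28, 29, 33, 34, 36]

Final merged array: [2, 11, 12, 13, 16, 23, 28, 29, 33, 34, 36]
Total comparisons: 10

The merged array is [2, 11, 12, 13, 16, 23, 28, 29, 33, 34, 36], requiring 10 comparisons. The merge step runs in O(n) time where n is the total number of elements.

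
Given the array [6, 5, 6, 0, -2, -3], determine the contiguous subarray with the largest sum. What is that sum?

Using Kadane's algorithm on [6, 5, 6, 0, -2, -3]:

Scanning through the array:
Position 1 (value 5): max_ending_here = 11, max_so_far = 11
Position 2 (value 6): max_ending_here = 17, max_so_far = 17
Position 3 (value 0): max_ending_here = 17, max_so_far = 17
Position 4 (value -2): max_ending_here = 15, max_so_far = 17
Position 5 (value -3): max_ending_here = 12, max_so_far = 17

Maximum subarray: [6, 5, 6]
Maximum sum: 17

The maximum subarray is [6, 5, 6] with sum 17. This subarray runs from index 0 to index 2.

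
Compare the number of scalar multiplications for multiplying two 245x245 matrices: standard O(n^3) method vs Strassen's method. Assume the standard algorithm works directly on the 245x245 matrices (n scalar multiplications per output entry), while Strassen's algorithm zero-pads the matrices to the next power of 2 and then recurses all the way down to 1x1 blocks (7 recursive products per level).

Matrix multiplication for 245x245 matrices:

Strassen's algorithm requires power-of-2 dimensions. Pad 245x245 to 256x256 (next power of 2).

Standard algorithm: 245^3 = 14706125 multiplications
Strassen's algorithm: 7^(log2(256)) = 7^8 = 5764801 multiplications
Savings: 14706125 - 5764801 = 8941324 multiplications

Standard: 14706125 multiplications (245^3). Strassen: 5764801 multiplications (7^8, after padding to 256x256). Strassen reduces 8 recursive multiplications to 7 at each level.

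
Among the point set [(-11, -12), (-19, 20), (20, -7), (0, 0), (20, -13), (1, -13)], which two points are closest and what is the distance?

Computing all pairwise distances among 6 points:

d((-11, -12), (-19, 20)) = 32.9848
d((-11, -12), (20, -7)) = 31.4006
d((-11, -12), (0, 0)) = 16.2788
d((-11, -12), (20, -13)) = 31.0161
d((-11, -12), (1, -13)) = 12.0416
d((-19, 20), (20, -7)) = 47.4342
d((-19, 20), (0, 0)) = 27.5862
d((-19, 20), (20, -13)) = 51.0882
d((-19, 20), (1, -13)) = 38.5876
d((20, -7), (0, 0)) = 21.1896
d((20, -7), (20, -13)) = 6.0 <-- minimum
d((20, -7), (1, -13)) = 19.9249
d((0, 0), (20, -13)) = 23.8537
d((0, 0), (1, -13)) = 13.0384
d((20, -13), (1, -13)) = 19.0

Closest pair: (20, -7) and (20, -13) with distance 6.0

The closest pair is (20, -7) and (20, -13) with Euclidean distance 6.0. For 6 points, brute-force pairwise comparison is shown above. For large n, the divide-and-conquer algorithm (sort by x, recurse on halves, check the dividing strip) achieves O(n log n).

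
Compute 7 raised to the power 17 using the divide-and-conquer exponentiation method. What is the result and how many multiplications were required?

Computing 7^17 by squaring (build up from 7^1; each line after the first costs one multiplication):

7^1 = 7
7^2 = (7^1)^2 = 7^2 = 49
7^4 = (7^2)^2 = 49^2 = 2401
7^8 = (7^4)^2 = 2401^2 = 5764801
7^16 = (7^8)^2 = 5764801^2 = 33232930569601
7^17 = 7 * 7^16 = 7 * 33232930569601 = 232630513987207

Result: 232630513987207
Multiplications needed: 5 (5 lines after 7^1)

7^17 = 232630513987207. Using exponentiation by squaring, this requires 5 multiplications. The key idea: if the exponent is even, square the half-power; if odd, multiply by the base once.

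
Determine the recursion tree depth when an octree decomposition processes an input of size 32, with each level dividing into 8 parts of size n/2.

For divide and conquer with division factor 2:

Problem sizes at each level:
Level 0: 32
Level 1: 16
Level 2: 8
Level 3: 4
Level 4: 2
Level 5: 1

The root is level 0 and the size-1 base case is level 5 (the tree spans levels 0 through 5, i.e. 6 levels counting the root), so the depth is the number of divisions: log_2(32) = 5

The recursion tree depth is log_2(32) = 5. At each level, the problem size is divided by 2, so it takes 5 divisions to reduce to a base case of size 1. The algorithm makes 8 recursive calls at each level.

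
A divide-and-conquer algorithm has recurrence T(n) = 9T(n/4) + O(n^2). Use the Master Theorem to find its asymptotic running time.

Master Theorem for T(n) = 9T(n/4) + O(n^2):

a = 9, b = 4, c = 2
log_b(a) = log_4(9) = 1.5850

Case 3: c = 2 > log_4(9) = 1.5850
T(n) = O(n^2) = O(n^2)

For T(n) = 9T(n/4) + O(n^2): log_4(9) = 1.5850. This is Case 3 of the Master Theorem (c > log_b(a), work dominated by root), giving O(n^2).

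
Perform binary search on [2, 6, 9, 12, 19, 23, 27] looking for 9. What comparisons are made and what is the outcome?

Binary search for 9 in [2, 6, 9, 12, 19, 23, 27]:

lo=0, hi=6, mid=3, arr[mid]=12 -> 12 > 9, search left half
lo=0, hi=2, mid=1, arr[mid]=6 -> 6 < 9, search right half
lo=2, hi=2, mid=2, arr[mid]=9 -> Found target at index 2!

Binary search finds 9 at index 2 after 3 comparisons. The search repeatedly halves the search space by comparing with the middle element.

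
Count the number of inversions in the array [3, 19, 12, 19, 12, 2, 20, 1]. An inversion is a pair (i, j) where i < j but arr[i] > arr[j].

Finding inversions in [3, 19, 12, 19, 12, 2, 20, 1]:

(0, 5): arr[0]=3 > arr[5]=2
(0, 7): arr[0]=3 > arr[7]=1
(1, 2): arr[1]=19 > arr[2]=12
(1, 4): arr[1]=19 > arr[4]=12
(1, 5): arr[1]=19 > arr[5]=2
(1, 7): arr[1]=19 > arr[7]=1
(2, 5): arr[2]=12 > arr[5]=2
(2, 7): arr[2]=12 > arr[7]=1
(3, 4): arr[3]=19 > arr[4]=12
(3, 5): arr[3]=19 > arr[5]=2
(3, 7): arr[3]=19 > arr[7]=1
(4, 5): arr[4]=12 > arr[5]=2
(4, 7): arr[4]=12 > arr[7]=1
(5, 7): arr[5]=2 > arr[7]=1
(6, 7): arr[6]=20 > arr[7]=1

Total inversions: 15

The array has 15 inversion(s): (0,5), (0,7), (1,2), (1,4), (1,5), (1,7), (2,5), (2,7), (3,4), (3,5), (3,7), (4,5), (4,7), (5,7), (6,7). Each pair (i,j) satisfies i < j and arr[i] > arr[j].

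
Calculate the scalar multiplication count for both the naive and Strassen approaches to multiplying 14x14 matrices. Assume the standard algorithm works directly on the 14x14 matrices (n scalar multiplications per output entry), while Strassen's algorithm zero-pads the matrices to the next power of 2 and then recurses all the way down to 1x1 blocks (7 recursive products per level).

Matrix multiplication for 14x14 matrices:

Strassen's algorithm requires power-of-2 dimensions. Pad 14x14 to 16x16 (next power of 2).

Standard algorithm: 14^3 = 2744 multiplications
Strassen's algorithm: 7^(log2(16)) = 7^4 = 2401 multiplications
Savings: 2744 - 2401 = 343 multiplications

Standard: 2744 multiplications (14^3). Strassen: 2401 multiplications (7^4, after padding to 16x16). Strassen reduces 8 recursive multiplications to 7 at each level.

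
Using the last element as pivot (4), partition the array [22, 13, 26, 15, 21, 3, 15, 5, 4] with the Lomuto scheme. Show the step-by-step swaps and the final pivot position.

Lomuto partition with pivot = 4:

Initial array: [22, 13, 26, 15, 21, 3, 15, 5, 4]

arr[0]=22 > 4: no swap
arr[1]=13 > 4: no swap
arr[2]=26 > 4: no swap
arr[3]=15 > 4: no swap
arr[4]=21 > 4: no swap
arr[5]=3 <= 4: swap with position 0, array becomes [3, 13, 26, 15, 21, 22, 15, 5, 4]
arr[6]=15 > 4: no swap
arr[7]=5 > 4: no swap

Place pivot at position 1: [3, 4, 26, 15, 21, 22, 15, 5, 13]
Pivot position: 1

After partitioning with pivot 4, the array becomes [3, 4, 26, 15, 21, 22, 15, 5, 13]. The pivot is placed at index 1. All elements to the left of the pivot are <= 4, and all elements to the right are > 4.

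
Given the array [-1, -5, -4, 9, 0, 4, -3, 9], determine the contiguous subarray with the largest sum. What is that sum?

Using Kadane's algorithm on [-1, -5, -4, 9, 0, 4, -3, 9]:

Scanning through the array:
Position 1 (value -5): max_ending_here = -5, max_so_far = -1
Position 2 (value -4): max_ending_here = -4, max_so_far = -1
Position 3 (value 9): max_ending_here = 9, max_so_far = 9
Position 4 (value 0): max_ending_here = 9, max_so_far = 9
Position 5 (value 4): max_ending_here = 13, max_so_far = 13
Position 6 (value -3): max_ending_here = 10, max_so_far = 13
Position 7 (value 9): max_ending_here = 19, max_so_far = 19

Maximum subarray: [9, 0, 4, -3, 9]
Maximum sum: 19

The maximum subarray is [9, 0, 4, -3, 9] with sum 19. This subarray runs from index 3 to index 7.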